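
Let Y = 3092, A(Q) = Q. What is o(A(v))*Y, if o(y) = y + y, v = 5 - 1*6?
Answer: -6184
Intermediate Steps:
v = -1 (v = 5 - 6 = -1)
o(y) = 2*y
o(A(v))*Y = (2*(-1))*3092 = -2*3092 = -6184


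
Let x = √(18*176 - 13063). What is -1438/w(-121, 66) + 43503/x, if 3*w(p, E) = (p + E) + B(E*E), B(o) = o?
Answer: -4314/4301 - 43503*I*√9895/9895 ≈ -1.003 - 437.33*I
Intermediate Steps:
w(p, E) = E/3 + p/3 + E²/3 (w(p, E) = ((p + E) + E*E)/3 = ((E + p) + E²)/3 = (E + p + E²)/3 = E/3 + p/3 + E²/3)
x = I*√9895 (x = √(3168 - 13063) = √(-9895) = I*√9895 ≈ 99.474*I)
-1438/w(-121, 66) + 43503/x = -1438/((⅓)*66 + (⅓)*(-121) + (⅓)*66²) + 43503/((I*√9895)) = -1438/(22 - 121/3 + (⅓)*4356) + 43503*(-I*√9895/9895) = -1438/(22 - 121/3 + 1452) - 43503*I*√9895/9895 = -1438/4301/3 - 43503*I*√9895/9895 = -1438*3/4301 - 43503*I*√9895/9895 = -4314/4301 - 43503*I*√9895/9895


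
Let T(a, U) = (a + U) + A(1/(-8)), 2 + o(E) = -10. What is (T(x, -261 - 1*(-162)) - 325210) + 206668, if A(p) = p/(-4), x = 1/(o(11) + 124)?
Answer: -26575575/224 ≈ -1.1864e+5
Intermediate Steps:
o(E) = -12 (o(E) = -2 - 10 = -12)
x = 1/112 (x = 1/(-12 + 124) = 1/112 ≈ 0.0089286)
A(p) = -p/4 (A(p) = p*(-1/4) = -p/4)
T(a, U) = 1/32 + U + a (T(a, U) = (a + U) - 1/4/(-8) = (U + a) - 1/4*(-1/8) = (U + a) + 1/32 = 1/32 + U + a)
(T(x, -261 - 1*(-162)) - 325210) + 206668 = ((1/32 + (-261 - 1*(-162)) + 1/112) - 325210) + 206668 = ((1/32 + (-261 + 162) + 1/112) - 325210) + 206668 = ((1/32 - 99 + 1/112) - 325210) + 206668 = (-22167/224 - 325210) + 206668 = -72869207/224 + 206668 = -26575575/224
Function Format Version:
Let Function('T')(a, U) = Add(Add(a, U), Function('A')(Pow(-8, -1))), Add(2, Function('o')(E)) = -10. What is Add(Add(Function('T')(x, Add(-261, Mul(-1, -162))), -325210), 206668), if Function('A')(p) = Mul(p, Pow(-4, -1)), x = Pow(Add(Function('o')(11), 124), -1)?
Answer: Rational(-26575575, 224) ≈ -1.1864e+5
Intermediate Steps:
Function('o')(E) = -12 (Function('o')(E) = Add(-2, -10) = -12)
x = Rational(1, 112) (x = Pow(Add(-12, 124), -1) = Pow(112, -1) = Rational(1, 112) ≈ 0.0089286)
Function('A')(p) = Mul(Rational(-1, 4), p) (Function('A')(p) = Mul(p, Rational(-1, 4)) = Mul(Rational(-1, 4), p))
Function('T')(a, U) = Add(Rational(1, 32), U, a) (Function('T')(a, U) = Add(Add(a, U), Mul(Rational(-1, 4), Pow(-8, -1))) = Add(Add(U, a), Mul(Rational(-1, 4), Rational(-1, 8))) = Add(Add(U, a), Rational(1, 32)) = Add(Rational(1, 32), U, a))
Add(Add(Function('T')(x, Add(-261, Mul(-1, -162))), -325210), 206668) = Add(Add(Add(Rational(1, 32), Add(-261, Mul(-1, -162)), Rational(1, 112)), -325210), 206668) = Add(Add(Add(Rational(1, 32), Add(-261, 162), Rational(1, 112)), -325210), 206668) = Add(Add(Add(Rational(1, 32), -99, Rational(1, 112)), -325210), 206668) = Add(Add(Rational(-22167, 224), -325210), 206668) = Add(Rational(-72869207, 224), 206668) = Rational(-26575575, 224)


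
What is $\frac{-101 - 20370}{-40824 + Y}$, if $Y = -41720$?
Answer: $\frac{1861}{7504} \approx 0.248$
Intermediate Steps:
$\frac{-101 - 20370}{-40824 + Y} = \frac{-101 - 20370}{-40824 - 41720} = - \frac{20471}{-82544} = \left(-20471\right) \left(- \frac{1}{82544}\right) = \frac{1861}{7504}$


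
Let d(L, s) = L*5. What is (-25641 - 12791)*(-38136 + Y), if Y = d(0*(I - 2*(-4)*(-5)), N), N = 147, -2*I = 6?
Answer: 1465642752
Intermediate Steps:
I = -3 (I = -1/2*6 = -3)
d(L, s) = 5*L
Y = 0 (Y = 5*(0*(-3 - 2*(-4)*(-5))) = 5*(0*(-3 + 8*(-5))) = 5*(0*(-3 - 40)) = 5*(0*(-43)) = 5*0 = 0)
(-25641 - 12791)*(-38136 + Y) = (-25641 - 12791)*(-38136 + 0) = -38432*(-38136) = 1465642752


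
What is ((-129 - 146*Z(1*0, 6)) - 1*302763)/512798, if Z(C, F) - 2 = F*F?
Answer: -14020/23309 ≈ -0.60148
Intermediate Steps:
Z(C, F) = 2 + F² (Z(C, F) = 2 + F*F = 2 + F²)
((-129 - 146*Z(1*0, 6)) - 1*302763)/512798 = ((-129 - 146*(2 + 6²)) - 1*302763)/512798 = ((-129 - 146*(2 + 36)) - 302763)*(1/512798) = ((-129 - 146*38) - 302763)*(1/512798) = ((-129 - 5548) - 302763)*(1/512798) = (-5677 - 302763)*(1/512798) = -308440*1/512798 = -14020/23309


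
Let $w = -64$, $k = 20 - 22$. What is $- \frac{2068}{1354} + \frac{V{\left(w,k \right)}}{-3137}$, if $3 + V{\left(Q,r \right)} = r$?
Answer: $- \frac{3240273}{2123749} \approx -1.5257$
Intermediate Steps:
$k = -2$
$V{\left(Q,r \right)} = -3 + r$
$- \frac{2068}{1354} + \frac{V{\left(w,k \right)}}{-3137} = - \frac{2068}{1354} + \frac{-3 - 2}{-3137} = \left(-2068\right) \frac{1}{1354} - - \frac{5}{3137} = - \frac{1034}{677} + \frac{5}{3137} = - \frac{3240273}{2123749}$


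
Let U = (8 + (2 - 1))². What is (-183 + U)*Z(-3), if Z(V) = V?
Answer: 306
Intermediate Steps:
U = 81 (U = (8 + 1)² = 9² = 81)
(-183 + U)*Z(-3) = (-183 + 81)*(-3) = -102*(-3) = 306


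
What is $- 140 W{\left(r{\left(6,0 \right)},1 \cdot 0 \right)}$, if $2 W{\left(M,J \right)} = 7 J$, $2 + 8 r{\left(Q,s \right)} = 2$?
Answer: $0$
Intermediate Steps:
$r{\left(Q,s \right)} = 0$ ($r{\left(Q,s \right)} = - \frac{1}{4} + \frac{1}{8} \cdot 2 = - \frac{1}{4} + \frac{1}{4} = 0$)
$W{\left(M,J \right)} = \frac{7 J}{2}$
$- 140 W{\left(r{\left(6,0 \right)},1 \cdot 0 \right)} = - 140 \frac{7 \cdot 1 \cdot 0}{2} = - 140 \cdot \frac{7}{2} \cdot 0 = \left(-140\right) 0 = 0$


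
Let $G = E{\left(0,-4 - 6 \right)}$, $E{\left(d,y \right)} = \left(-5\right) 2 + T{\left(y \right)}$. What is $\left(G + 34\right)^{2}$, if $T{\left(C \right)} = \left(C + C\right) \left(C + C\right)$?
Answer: $179776$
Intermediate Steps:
$T{\left(C \right)} = 4 C^{2}$ ($T{\left(C \right)} = 2 C 2 C = 4 C^{2}$)
$E{\left(d,y \right)} = -10 + 4 y^{2}$ ($E{\left(d,y \right)} = \left(-5\right) 2 + 4 y^{2} = -10 + 4 y^{2}$)
$G = 390$ ($G = -10 + 4 \left(-4 - 6\right)^{2} = -10 + 4 \left(-10\right)^{2} = -10 + 4 \cdot 100 = -10 + 400 = 390$)
$\left(G + 34\right)^{2} = \left(390 + 34\right)^{2} = 424^{2} = 179776$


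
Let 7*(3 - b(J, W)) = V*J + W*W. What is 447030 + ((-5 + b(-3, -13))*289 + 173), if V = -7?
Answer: 3071465/7 ≈ 4.3878e+5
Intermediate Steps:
b(J, W) = 3 + J - W²/7 (b(J, W) = 3 - (-7*J + W*W)/7 = 3 - (-7*J + W²)/7 = 3 - (W² - 7*J)/7 = 3 + (J - W²/7) = 3 + J - W²/7)
447030 + ((-5 + b(-3, -13))*289 + 173) = 447030 + ((-5 + (3 - 3 - ⅐*(-13)²))*289 + 173) = 447030 + ((-5 + (3 - 3 - ⅐*169))*289 + 173) = 447030 + ((-5 + (3 - 3 - 169/7))*289 + 173) = 447030 + ((-5 - 169/7)*289 + 173) = 447030 + (-204/7*289 + 173) = 447030 + (-58956/7 + 173) = 447030 - 57745/7 = 3071465/7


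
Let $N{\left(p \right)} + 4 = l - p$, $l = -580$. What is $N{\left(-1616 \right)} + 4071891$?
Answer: $4072923$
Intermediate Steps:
$N{\left(p \right)} = -584 - p$ ($N{\left(p \right)} = -4 - \left(580 + p\right) = -584 - p$)
$N{\left(-1616 \right)} + 4071891 = \left(-584 - -1616\right) + 4071891 = \left(-584 + 1616\right) + 4071891 = 1032 + 4071891 = 4072923$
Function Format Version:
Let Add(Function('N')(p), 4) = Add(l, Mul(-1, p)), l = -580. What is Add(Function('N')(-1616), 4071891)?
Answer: 4072923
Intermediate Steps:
Function('N')(p) = Add(-584, Mul(-1, p)) (Function('N')(p) = Add(-4, Add(-580, Mul(-1, p))) = Add(-584, Mul(-1, p)))
Add(Function('N')(-1616), 4071891) = Add(Add(-584, Mul(-1, -1616)), 4071891) = Add(Add(-584, 1616), 4071891) = Add(1032, 4071891) = 4072923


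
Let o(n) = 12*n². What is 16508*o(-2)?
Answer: 792384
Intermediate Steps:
16508*o(-2) = 16508*(12*(-2)²) = 16508*(12*4) = 16508*48 = 792384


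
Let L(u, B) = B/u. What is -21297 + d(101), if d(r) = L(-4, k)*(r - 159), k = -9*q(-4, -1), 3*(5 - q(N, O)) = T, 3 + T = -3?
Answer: -44421/2 ≈ -22211.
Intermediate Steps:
T = -6 (T = -3 - 3 = -6)
q(N, O) = 7 (q(N, O) = 5 - ⅓*(-6) = 5 + 2 = 7)
k = -63 (k = -9*7 = -63)
d(r) = -10017/4 + 63*r/4 (d(r) = (-63/(-4))*(r - 159) = (-63*(-¼))*(-159 + r) = 63*(-159 + r)/4 = -10017/4 + 63*r/4)
-21297 + d(101) = -21297 + (-10017/4 + (63/4)*101) = -21297 + (-10017/4 + 6363/4) = -21297 - 1827/2 = -44421/2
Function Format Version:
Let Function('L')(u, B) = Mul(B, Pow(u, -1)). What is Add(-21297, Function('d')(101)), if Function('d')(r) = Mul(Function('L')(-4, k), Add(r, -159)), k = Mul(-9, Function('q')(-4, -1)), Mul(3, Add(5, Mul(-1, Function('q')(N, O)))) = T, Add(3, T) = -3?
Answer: Rational(-44421, 2) ≈ -22211.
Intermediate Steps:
T = -6 (T = Add(-3, -3) = -6)
Function('q')(N, O) = 7 (Function('q')(N, O) = Add(5, Mul(Rational(-1, 3), -6)) = Add(5, 2) = 7)
k = -63 (k = Mul(-9, 7) = -63)
Function('d')(r) = Add(Rational(-10017, 4), Mul(Rational(63, 4), r)) (Function('d')(r) = Mul(Mul(-63, Pow(-4, -1)), Add(r, -159)) = Mul(Mul(-63, Rational(-1, 4)), Add(-159, r)) = Mul(Rational(63, 4), Add(-159, r)) = Add(Rational(-10017, 4), Mul(Rational(63, 4), r)))
Add(-21297, Function('d')(101)) = Add(-21297, Add(Rational(-10017, 4), Mul(Rational(63, 4), 101))) = Add(-21297, Add(Rational(-10017, 4), Rational(6363, 4))) = Add(-21297, Rational(-1827, 2)) = Rational(-44421, 2)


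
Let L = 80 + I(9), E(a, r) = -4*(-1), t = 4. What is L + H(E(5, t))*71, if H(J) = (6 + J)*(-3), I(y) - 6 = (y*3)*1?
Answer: -2017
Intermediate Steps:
I(y) = 6 + 3*y (I(y) = 6 + (y*3)*1 = 6 + (3*y)*1 = 6 + 3*y)
E(a, r) = 4
H(J) = -18 - 3*J
L = 113 (L = 80 + (6 + 3*9) = 80 + (6 + 27) = 80 + 33 = 113)
L + H(E(5, t))*71 = 113 + (-18 - 3*4)*71 = 113 + (-18 - 12)*71 = 113 - 30*71 = 113 - 2130 = -2017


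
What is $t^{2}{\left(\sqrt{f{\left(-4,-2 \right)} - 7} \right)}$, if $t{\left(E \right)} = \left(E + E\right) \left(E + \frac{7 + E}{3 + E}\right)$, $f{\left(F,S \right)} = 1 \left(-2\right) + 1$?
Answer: $\frac{32 \left(- 127 i + 16 \sqrt{2}\right)}{- i + 12 \sqrt{2}} \approx 56.581 - 236.14 i$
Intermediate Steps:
$f{\left(F,S \right)} = -1$ ($f{\left(F,S \right)} = -2 + 1 = -1$)
$t{\left(E \right)} = 2 E \left(E + \frac{7 + E}{3 + E}\right)$
$t^{2}{\left(\sqrt{f{\left(-4,-2 \right)} - 7} \right)} = \left(\frac{2 \sqrt{-1 - 7} \left(7 + \left(\sqrt{-1 - 7}\right)^{2} + 4 \sqrt{-1 - 7}\right)}{3 + \sqrt{-1 - 7}}\right)^{2} = \left(\frac{2 \sqrt{-8} \left(7 + \left(\sqrt{-8}\right)^{2} + 4 \sqrt{-8}\right)}{3 + \sqrt{-8}}\right)^{2} = \left(\frac{2 \cdot 2 i \sqrt{2} \left(7 + \left(2 i \sqrt{2}\right)^{2} + 4 \cdot 2 i \sqrt{2}\right)}{3 + 2 i \sqrt{2}}\right)^{2} = \left(\frac{2 \cdot 2 i \sqrt{2} \left(7 - 8 + 8 i \sqrt{2}\right)}{3 + 2 i \sqrt{2}}\right)^{2} = \left(\frac{2 \cdot 2 i \sqrt{2} \left(-1 + 8 i \sqrt{2}\right)}{3 + 2 i \sqrt{2}}\right)^{2} = \left(\frac{4 i \sqrt{2} \left(-1 + 8 i \sqrt{2}\right)}{3 + 2 i \sqrt{2}}\right)^{2} = - \frac{32 \left(-1 + 8 i \sqrt{2}\right)^{2}}{\left(3 + 2 i \sqrt{2}\right)^{2}}$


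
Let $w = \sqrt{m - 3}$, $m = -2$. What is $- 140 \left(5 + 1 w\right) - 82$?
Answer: $-782 - 140 i \sqrt{5} \approx -782.0 - 313.05 i$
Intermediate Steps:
$w = i \sqrt{5}$ ($w = \sqrt{-2 - 3} = \sqrt{-5} = i \sqrt{5} \approx 2.2361 i$)
$- 140 \left(5 + 1 w\right) - 82 = - 140 \left(5 + 1 i \sqrt{5}\right) - 82 = - 140 \left(5 + i \sqrt{5}\right) - 82 = \left(-700 - 140 i \sqrt{5}\right) - 82 = -782 - 140 i \sqrt{5}$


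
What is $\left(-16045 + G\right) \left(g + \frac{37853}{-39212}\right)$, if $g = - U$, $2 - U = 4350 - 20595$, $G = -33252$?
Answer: $\frac{31407868852449}{39212} \approx 8.0098 \cdot 10^{8}$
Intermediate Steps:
$U = 16247$ ($U = 2 - \left(4350 - 20595\right) = 2 - -16245 = 2 + 16245 = 16247$)
$g = -16247$ ($g = \left(-1\right) 16247 = -16247$)
$\left(-16045 + G\right) \left(g + \frac{37853}{-39212}\right) = \left(-16045 - 33252\right) \left(-16247 + \frac{37853}{-39212}\right) = - 49297 \left(-16247 + 37853 \left(- \frac{1}{39212}\right)\right) = - 49297 \left(-16247 - \frac{37853}{39212}\right) = \left(-49297\right) \left(- \frac{637115217}{39212}\right) = \frac{31407868852449}{39212}$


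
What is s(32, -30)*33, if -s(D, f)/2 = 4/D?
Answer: -33/4 ≈ -8.2500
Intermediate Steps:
s(D, f) = -8/D
s(32, -30)*33 = -8/32*33 = -8*1/32*33 = -1/4*33 = -33/4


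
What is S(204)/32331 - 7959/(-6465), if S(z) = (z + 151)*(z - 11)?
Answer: 233423968/69673305 ≈ 3.3503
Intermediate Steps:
S(z) = (-11 + z)*(151 + z) (S(z) = (151 + z)*(-11 + z) = (-11 + z)*(151 + z))
S(204)/32331 - 7959/(-6465) = (-1661 + 204² + 140*204)/32331 - 7959/(-6465) = (-1661 + 41616 + 28560)*(1/32331) - 7959*(-1/6465) = 68515*(1/32331) + 2653/2155 = 68515/32331 + 2653/2155 = 233423968/69673305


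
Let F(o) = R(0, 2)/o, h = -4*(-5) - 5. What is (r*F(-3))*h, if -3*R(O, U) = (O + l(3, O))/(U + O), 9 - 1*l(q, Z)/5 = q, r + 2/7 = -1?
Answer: -225/7 ≈ -32.143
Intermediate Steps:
r = -9/7 (r = -2/7 - 1 = -9/7 ≈ -1.2857)
l(q, Z) = 45 - 5*q
R(O, U) = -(30 + O)/(3*(O + U)) (R(O, U) = -(O + (45 - 5*3))/(3*(U + O)) = -(O + (45 - 15))/(3*(O + U)) = -(O + 30)/(3*(O + U)) = -(30 + O)/(3*(O + U)))
h = 15 (h = 20 - 5 = 15)
F(o) = -5/o (F(o) = ((-10 - 1/3*0)/(0 + 2))/o = ((-10 + 0)/2)/o = ((1/2)*(-10))/o = -5/o)
(r*F(-3))*h = -(-45)/(7*(-3))*15 = -(-45)*(-1)/(7*3)*15 = -9/7*5/3*15 = -15/7*15 = -225/7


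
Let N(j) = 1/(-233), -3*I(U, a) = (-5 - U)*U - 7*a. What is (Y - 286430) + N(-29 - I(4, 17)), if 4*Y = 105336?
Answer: -60602369/233 ≈ -2.6010e+5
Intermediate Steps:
Y = 26334 (Y = (¼)*105336 = 26334)
I(U, a) = 7*a/3 - U*(-5 - U)/3 (I(U, a) = -((-5 - U)*U - 7*a)/3 = -(U*(-5 - U) - 7*a)/3 = -(-7*a + U*(-5 - U))/3 = 7*a/3 - U*(-5 - U)/3)
N(j) = -1/233
(Y - 286430) + N(-29 - I(4, 17)) = (26334 - 286430) - 1/233 = -260096 - 1/233 = -60602369/233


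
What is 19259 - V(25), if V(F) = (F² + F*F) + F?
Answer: 17984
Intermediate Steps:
V(F) = F + 2*F² (V(F) = (F² + F²) + F = 2*F² + F = F + 2*F²)
19259 - V(25) = 19259 - 25*(1 + 2*25) = 19259 - 25*(1 + 50) = 19259 - 25*51 = 19259 - 1*1275 = 19259 - 1275 = 17984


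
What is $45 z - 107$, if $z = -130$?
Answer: $-5957$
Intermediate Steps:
$45 z - 107 = 45 \left(-130\right) - 107 = -5850 - 107 = -5957$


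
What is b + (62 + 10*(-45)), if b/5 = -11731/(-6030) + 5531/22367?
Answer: -10170406369/26974602 ≈ -377.04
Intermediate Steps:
b = 295739207/26974602 (b = 5*(-11731/(-6030) + 5531/22367) = 5*(-11731*(-1/6030) + 5531*(1/22367)) = 5*(11731/6030 + 5531/22367) = 5*(295739207/134873010) = 295739207/26974602 ≈ 10.964)
b + (62 + 10*(-45)) = 295739207/26974602 + (62 + 10*(-45)) = 295739207/26974602 + (62 - 450) = 295739207/26974602 - 388 = -10170406369/26974602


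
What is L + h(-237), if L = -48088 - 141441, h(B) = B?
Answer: -189766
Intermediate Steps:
L = -189529
L + h(-237) = -189529 - 237 = -189766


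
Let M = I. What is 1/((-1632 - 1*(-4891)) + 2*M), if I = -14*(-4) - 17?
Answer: 1/3337 ≈ 0.00029967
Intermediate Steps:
I = 39 (I = 56 - 17 = 39)
M = 39
1/((-1632 - 1*(-4891)) + 2*M) = 1/((-1632 - 1*(-4891)) + 2*39) = 1/((-1632 + 4891) + 78) = 1/(3259 + 78) = 1/3337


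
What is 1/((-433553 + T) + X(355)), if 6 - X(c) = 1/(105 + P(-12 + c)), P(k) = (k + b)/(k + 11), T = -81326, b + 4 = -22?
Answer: -37487/19301044505 ≈ -1.9422e-6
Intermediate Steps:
b = -26 (b = -4 - 22 = -26)
P(k) = (-26 + k)/(11 + k) (P(k) = (k - 26)/(k + 11) = (-26 + k)/(11 + k))
X(c) = 6 - 1/(105 + (-38 + c)/(-1 + c)) (X(c) = 6 - 1/(105 + (-26 + (-12 + c))/(11 + (-12 + c))) = 6 - 1/(105 + (-38 + c)/(-1 + c)))
1/((-433553 + T) + X(355)) = 1/((-433553 - 81326) + (-857 + 635*355)/(-143 + 106*355)) = 1/(-514879 + (-857 + 225425)/(-143 + 37630)) = 1/(-514879 + 224568/37487) = 1/(-19301044505/37487) = -37487/19301044505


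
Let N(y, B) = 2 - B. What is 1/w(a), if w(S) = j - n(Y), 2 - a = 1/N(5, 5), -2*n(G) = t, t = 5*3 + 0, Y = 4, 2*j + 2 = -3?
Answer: 1/5 ≈ 0.20000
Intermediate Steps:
j = -5/2 (j = -1 + (1/2)*(-3) = -1 - 3/2 = -5/2 ≈ -2.5000)
t = 15 (t = 15 + 0 = 15)
n(G) = -15/2 (n(G) = -1/2*15 = -15/2)
a = 7/3 (a = 2 - 1/(2 - 1*5) = 2 - 1/(2 - 5) = 2 - 1/(-3) = 2 - 1*(-1/3) = 2 + 1/3 = 7/3 ≈ 2.3333)
w(S) = 5 (w(S) = -5/2 - 1*(-15/2) = -5/2 + 15/2 = 5)
1/w(a) = 1/5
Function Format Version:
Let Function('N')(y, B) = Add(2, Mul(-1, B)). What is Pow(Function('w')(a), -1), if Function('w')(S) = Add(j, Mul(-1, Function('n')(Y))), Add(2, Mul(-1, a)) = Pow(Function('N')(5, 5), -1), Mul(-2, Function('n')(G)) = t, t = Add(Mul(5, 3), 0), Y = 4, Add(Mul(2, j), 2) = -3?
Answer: Rational(1, 5) ≈ 0.20000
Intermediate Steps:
j = Rational(-5, 2) (j = Add(-1, Mul(Rational(1, 2), -3)) = Add(-1, Rational(-3, 2)) = Rational(-5, 2) ≈ -2.5000)
t = 15 (t = Add(15, 0) = 15)
Function('n')(G) = Rational(-15, 2) (Function('n')(G) = Mul(Rational(-1, 2), 15) = Rational(-15, 2))
a = Rational(7, 3) (a = Add(2, Mul(-1, Pow(Add(2, Mul(-1, 5)), -1))) = Add(2, Mul(-1, Pow(Add(2, -5), -1))) = Add(2, Mul(-1, Pow(-3, -1))) = Add(2, Mul(-1, Rational(-1, 3))) = Add(2, Rational(1, 3)) = Rational(7, 3) ≈ 2.3333)
Function('w')(S) = 5 (Function('w')(S) = Add(Rational(-5, 2), Mul(-1, Rational(-15, 2))) = Add(Rational(-5, 2), Rational(15, 2)) = 5)
Pow(Function('w')(a), -1) = Pow(5, -1) = Rational(1, 5)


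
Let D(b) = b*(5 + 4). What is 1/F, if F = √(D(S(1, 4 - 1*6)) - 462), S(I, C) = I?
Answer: -I*√453/453 ≈ -0.046984*I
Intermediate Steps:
D(b) = 9*b (D(b) = b*9 = 9*b)
F = I*√453 (F = √(9*1 - 462) = √(9 - 462) = √(-453) = I*√453 ≈ 21.284*I)
1/F = 1/(I*√453) = -I*√453/453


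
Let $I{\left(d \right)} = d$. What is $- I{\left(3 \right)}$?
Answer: $-3$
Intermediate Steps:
$- I{\left(3 \right)} = \left(-1\right) 3 = -3$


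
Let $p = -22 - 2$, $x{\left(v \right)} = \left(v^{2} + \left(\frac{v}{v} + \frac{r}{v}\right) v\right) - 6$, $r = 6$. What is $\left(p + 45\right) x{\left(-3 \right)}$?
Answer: $126$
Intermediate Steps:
$x{\left(v \right)} = -6 + v^{2} + v \left(1 + \frac{6}{v}\right)$ ($x{\left(v \right)} = \left(v^{2} + \left(\frac{v}{v} + \frac{6}{v}\right) v\right) - 6 = \left(v^{2} + \left(1 + \frac{6}{v}\right) v\right) - 6 = \left(v^{2} + v \left(1 + \frac{6}{v}\right)\right) - 6 = -6 + v^{2} + v \left(1 + \frac{6}{v}\right)$)
$p = -24$
$\left(p + 45\right) x{\left(-3 \right)} = \left(-24 + 45\right) \left(- 3 \left(1 - 3\right)\right) = 21 \left(\left(-3\right) \left(-2\right)\right) = 21 \cdot 6 = 126$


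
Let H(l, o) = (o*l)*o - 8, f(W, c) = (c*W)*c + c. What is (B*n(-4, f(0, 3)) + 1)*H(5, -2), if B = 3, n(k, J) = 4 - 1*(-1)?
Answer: 192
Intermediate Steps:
f(W, c) = c + W*c² (f(W, c) = (W*c)*c + c = W*c² + c = c + W*c²)
n(k, J) = 5 (n(k, J) = 4 + 1 = 5)
H(l, o) = -8 + l*o² (H(l, o) = (l*o)*o - 8 = l*o² - 8 = -8 + l*o²)
(B*n(-4, f(0, 3)) + 1)*H(5, -2) = (3*5 + 1)*(-8 + 5*(-2)²) = (15 + 1)*(-8 + 5*4) = 16*(-8 + 20) = 16*12 = 192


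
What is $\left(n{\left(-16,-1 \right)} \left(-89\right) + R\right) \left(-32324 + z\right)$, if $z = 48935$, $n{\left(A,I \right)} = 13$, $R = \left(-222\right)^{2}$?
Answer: $799437597$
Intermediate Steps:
$R = 49284$
$\left(n{\left(-16,-1 \right)} \left(-89\right) + R\right) \left(-32324 + z\right) = \left(13 \left(-89\right) + 49284\right) \left(-32324 + 48935\right) = \left(-1157 + 49284\right) 16611 = 48127 \cdot 16611 = 799437597$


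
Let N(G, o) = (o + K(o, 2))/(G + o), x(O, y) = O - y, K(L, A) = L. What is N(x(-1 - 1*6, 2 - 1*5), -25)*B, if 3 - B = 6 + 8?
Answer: -550/29 ≈ -18.966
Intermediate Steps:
B = -11 (B = 3 - (6 + 8) = 3 - 1*14 = 3 - 14 = -11)
N(G, o) = 2*o/(G + o) (N(G, o) = (o + o)/(G + o) = (2*o)/(G + o) = 2*o/(G + o))
N(x(-1 - 1*6, 2 - 1*5), -25)*B = (2*(-25)/(((-1 - 1*6) - (2 - 1*5)) - 25))*(-11) = (2*(-25)/(((-1 - 6) - (2 - 5)) - 25))*(-11) = (2*(-25)/((-7 - 1*(-3)) - 25))*(-11) = (2*(-25)/((-7 + 3) - 25))*(-11) = (2*(-25)/(-4 - 25))*(-11) = (2*(-25)/(-29))*(-11) = (2*(-25)*(-1/29))*(-11) = (50/29)*(-11) = -550/29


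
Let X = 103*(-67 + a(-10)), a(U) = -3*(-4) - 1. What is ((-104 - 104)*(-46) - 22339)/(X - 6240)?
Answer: 12771/12008 ≈ 1.0635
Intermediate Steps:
a(U) = 11 (a(U) = 12 - 1 = 11)
X = -5768 (X = 103*(-67 + 11) = 103*(-56) = -5768)
((-104 - 104)*(-46) - 22339)/(X - 6240) = ((-104 - 104)*(-46) - 22339)/(-5768 - 6240) = (-208*(-46) - 22339)/(-12008) = (9568 - 22339)*(-1/12008) = -12771*(-1/12008) = 12771/12008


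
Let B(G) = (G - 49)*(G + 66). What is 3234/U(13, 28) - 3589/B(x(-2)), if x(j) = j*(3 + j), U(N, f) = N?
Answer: 10602433/42432 ≈ 249.87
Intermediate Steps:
B(G) = (-49 + G)*(66 + G)
3234/U(13, 28) - 3589/B(x(-2)) = 3234/13 - 3589/(-3234 + (-2*(3 - 2))² + 17*(-2*(3 - 2))) = 3234*(1/13) - 3589/(-3234 + (-2*1)² + 17*(-2*1)) = 3234/13 - 3589/(-3234 + (-2)² + 17*(-2)) = 3234/13 - 3589/(-3234 + 4 - 34) = 3234/13 - 3589/(-3264) = 3234/13 - 3589*(-1/3264) = 3234/13 + 3589/3264 = 10602433/42432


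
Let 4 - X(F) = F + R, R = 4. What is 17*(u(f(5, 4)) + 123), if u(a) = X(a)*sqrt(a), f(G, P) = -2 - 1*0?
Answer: 2091 + 34*I*sqrt(2) ≈ 2091.0 + 48.083*I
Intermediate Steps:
X(F) = -F (X(F) = 4 - (F + 4) = 4 - (4 + F) = 4 + (-4 - F) = -F)
f(G, P) = -2 (f(G, P) = -2 + 0 = -2)
u(a) = -a**(3/2) (u(a) = (-a)*sqrt(a) = -a**(3/2))
17*(u(f(5, 4)) + 123) = 17*(-(-2)**(3/2) + 123) = 17*(-(-2)*I*sqrt(2) + 123) = 17*(2*I*sqrt(2) + 123) = 17*(123 + 2*I*sqrt(2)) = 2091 + 34*I*sqrt(2)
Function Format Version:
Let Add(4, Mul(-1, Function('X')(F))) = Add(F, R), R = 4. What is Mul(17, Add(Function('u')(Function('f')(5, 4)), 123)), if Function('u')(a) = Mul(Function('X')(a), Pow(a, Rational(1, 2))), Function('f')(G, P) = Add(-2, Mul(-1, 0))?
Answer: Add(2091, Mul(34, I, Pow(2, Rational(1, 2)))) ≈ Add(2091.0, Mul(48.083, I))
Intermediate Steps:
Function('X')(F) = Mul(-1, F) (Function('X')(F) = Add(4, Mul(-1, Add(F, 4))) = Add(4, Mul(-1, Add(4, F))) = Add(4, Add(-4, Mul(-1, F))) = Mul(-1, F))
Function('f')(G, P) = -2 (Function('f')(G, P) = Add(-2, 0) = -2)
Function('u')(a) = Mul(-1, Pow(a, Rational(3, 2))) (Function('u')(a) = Mul(Mul(-1, a), Pow(a, Rational(1, 2))) = Mul(-1, Pow(a, Rational(3, 2))))
Mul(17, Add(Function('u')(Function('f')(5, 4)), 123)) = Mul(17, Add(Mul(-1, Pow(-2, Rational(3, 2))), 123)) = Mul(17, Add(Mul(-1, Mul(-2, I, Pow(2, Rational(1, 2)))), 123)) = Mul(17, Add(Mul(2, I, Pow(2, Rational(1, 2))), 123)) = Mul(17, Add(123, Mul(2, I, Pow(2, Rational(1, 2))))) = Add(2091, Mul(34, I, Pow(2, Rational(1, 2))))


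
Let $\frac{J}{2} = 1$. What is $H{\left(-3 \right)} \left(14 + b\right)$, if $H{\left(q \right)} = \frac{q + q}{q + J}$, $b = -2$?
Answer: $72$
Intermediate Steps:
$J = 2$ ($J = 2 \cdot 1 = 2$)
$H{\left(q \right)} = \frac{2 q}{2 + q}$ ($H{\left(q \right)} = \frac{q + q}{q + 2} = \frac{2 q}{2 + q}$)
$H{\left(-3 \right)} \left(14 + b\right) = 2 \left(-3\right) \frac{1}{2 - 3} \left(14 - 2\right) = 2 \left(-3\right) \frac{1}{-1} \cdot 12 = 2 \left(-3\right) \left(-1\right) 12 = 6 \cdot 12 = 72$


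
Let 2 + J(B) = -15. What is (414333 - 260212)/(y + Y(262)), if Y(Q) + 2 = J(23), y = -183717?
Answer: -154121/183736 ≈ -0.83882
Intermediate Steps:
J(B) = -17 (J(B) = -2 - 15 = -17)
Y(Q) = -19 (Y(Q) = -2 - 17 = -19)
(414333 - 260212)/(y + Y(262)) = (414333 - 260212)/(-183717 - 19) = 154121/(-183736) = 154121*(-1/183736) = -154121/183736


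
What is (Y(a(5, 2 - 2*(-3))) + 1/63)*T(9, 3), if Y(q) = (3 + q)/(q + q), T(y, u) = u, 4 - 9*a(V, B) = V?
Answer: -818/21 ≈ -38.952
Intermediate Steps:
a(V, B) = 4/9 - V/9
Y(q) = (3 + q)/(2*q) (Y(q) = (3 + q)/((2*q)) = (3 + q)*(1/(2*q)) = (3 + q)/(2*q))
(Y(a(5, 2 - 2*(-3))) + 1/63)*T(9, 3) = ((3 + (4/9 - ⅑*5))/(2*(4/9 - ⅑*5)) + 1/63)*3 = ((3 + (4/9 - 5/9))/(2*(4/9 - 5/9)) + 1/63)*3 = ((3 - ⅑)/(2*(-⅑)) + 1/63)*3 = ((½)*(-9)*(26/9) + 1/63)*3 = (-13 + 1/63)*3 = -818/63*3 = -818/21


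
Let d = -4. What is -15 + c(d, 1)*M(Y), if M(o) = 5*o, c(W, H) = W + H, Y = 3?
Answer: -60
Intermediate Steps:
c(W, H) = H + W
-15 + c(d, 1)*M(Y) = -15 + (1 - 4)*(5*3) = -15 - 3*15 = -15 - 45 = -60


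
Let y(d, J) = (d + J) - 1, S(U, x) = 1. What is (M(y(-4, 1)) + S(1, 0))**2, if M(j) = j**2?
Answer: 289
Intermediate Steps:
y(d, J) = -1 + J + d (y(d, J) = (J + d) - 1 = -1 + J + d)
(M(y(-4, 1)) + S(1, 0))**2 = ((-1 + 1 - 4)**2 + 1)**2 = ((-4)**2 + 1)**2 = (16 + 1)**2 = 17**2 = 289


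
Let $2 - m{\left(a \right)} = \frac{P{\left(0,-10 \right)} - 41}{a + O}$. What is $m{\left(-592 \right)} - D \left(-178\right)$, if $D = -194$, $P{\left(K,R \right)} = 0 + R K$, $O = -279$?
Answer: $- \frac{30075671}{871} \approx -34530.0$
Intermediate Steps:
$P{\left(K,R \right)} = K R$ ($P{\left(K,R \right)} = 0 + K R = K R$)
$m{\left(a \right)} = 2 + \frac{41}{-279 + a}$ ($m{\left(a \right)} = 2 - \frac{0 \left(-10\right) - 41}{a - 279} = 2 - \frac{0 - 41}{-279 + a} = 2 - - \frac{41}{-279 + a} = 2 + \frac{41}{-279 + a}$)
$m{\left(-592 \right)} - D \left(-178\right) = \frac{-517 + 2 \left(-592\right)}{-279 - 592} - \left(-194\right) \left(-178\right) = \frac{-517 - 1184}{-871} - 34532 = \left(- \frac{1}{871}\right) \left(-1701\right) - 34532 = \frac{1701}{871} - 34532 = - \frac{30075671}{871}$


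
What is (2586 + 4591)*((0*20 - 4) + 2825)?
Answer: 20246317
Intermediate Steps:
(2586 + 4591)*((0*20 - 4) + 2825) = 7177*((0 - 4) + 2825) = 7177*(-4 + 2825) = 7177*2821 = 20246317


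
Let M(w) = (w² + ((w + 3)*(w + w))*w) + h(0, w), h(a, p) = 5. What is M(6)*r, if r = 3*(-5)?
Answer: -10335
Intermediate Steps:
r = -15
M(w) = 5 + w² + 2*w²*(3 + w) (M(w) = (w² + ((w + 3)*(w + w))*w) + 5 = (w² + ((3 + w)*(2*w))*w) + 5 = (w² + (2*w*(3 + w))*w) + 5 = (w² + 2*w²*(3 + w)) + 5 = 5 + w² + 2*w²*(3 + w))
M(6)*r = (5 + 2*6³ + 7*6²)*(-15) = (5 + 2*216 + 7*36)*(-15) = (5 + 432 + 252)*(-15) = 689*(-15) = -10335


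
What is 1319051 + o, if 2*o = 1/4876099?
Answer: 12863646524099/9752198 ≈ 1.3191e+6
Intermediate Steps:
o = 1/9752198 (o = (½)/4876099 = (½)*(1/4876099) = 1/9752198 ≈ 1.0254e-7)
1319051 + o = 1319051 + 1/9752198 = 12863646524099/9752198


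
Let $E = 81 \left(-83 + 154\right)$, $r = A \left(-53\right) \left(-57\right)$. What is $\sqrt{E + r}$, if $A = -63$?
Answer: $6 i \sqrt{5127} \approx 429.62 i$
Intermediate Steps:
$r = -190323$ ($r = \left(-63\right) \left(-53\right) \left(-57\right) = 3339 \left(-57\right) = -190323$)
$E = 5751$ ($E = 81 \cdot 71 = 5751$)
$\sqrt{E + r} = \sqrt{5751 - 190323} = \sqrt{-184572} = 6 i \sqrt{5127}$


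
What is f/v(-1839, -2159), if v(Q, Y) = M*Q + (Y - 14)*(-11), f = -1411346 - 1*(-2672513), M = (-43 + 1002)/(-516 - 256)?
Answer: 973620924/20216717 ≈ 48.159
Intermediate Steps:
M = -959/772 (M = 959/(-772) = 959*(-1/772) = -959/772 ≈ -1.2422)
f = 1261167 (f = -1411346 + 2672513 = 1261167)
v(Q, Y) = 154 - 11*Y - 959*Q/772 (v(Q, Y) = -959*Q/772 + (Y - 14)*(-11) = -959*Q/772 + (-14 + Y)*(-11) = -959*Q/772 + (154 - 11*Y) = 154 - 11*Y - 959*Q/772)
f/v(-1839, -2159) = 1261167/(154 - 11*(-2159) - 959/772*(-1839)) = 1261167/(154 + 23749 + 1763601/772) = 1261167/(20216717/772) = 1261167*(772/20216717) = 973620924/20216717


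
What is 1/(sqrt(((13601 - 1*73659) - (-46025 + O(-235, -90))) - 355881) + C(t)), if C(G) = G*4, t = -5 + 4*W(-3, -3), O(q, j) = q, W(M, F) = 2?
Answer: 12/369823 - I*sqrt(369679)/369823 ≈ 3.2448e-5 - 0.0016441*I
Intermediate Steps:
t = 3 (t = -5 + 4*2 = -5 + 8 = 3)
C(G) = 4*G
1/(sqrt(((13601 - 1*73659) - (-46025 + O(-235, -90))) - 355881) + C(t)) = 1/(sqrt(((13601 - 1*73659) - (-46025 - 235)) - 355881) + 4*3) = 1/(sqrt(((13601 - 73659) - 1*(-46260)) - 355881) + 12) = 1/(sqrt((-60058 + 46260) - 355881) + 12) = 1/(sqrt(-13798 - 355881) + 12) = 1/(sqrt(-369679) + 12) = 1/(I*sqrt(369679) + 12) = 1/(12 + I*sqrt(369679))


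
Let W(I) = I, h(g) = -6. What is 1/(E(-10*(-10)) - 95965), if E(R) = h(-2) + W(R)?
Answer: -1/95871 ≈ -1.0431e-5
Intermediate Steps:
E(R) = -6 + R
1/(E(-10*(-10)) - 95965) = 1/((-6 - 10*(-10)) - 95965) = 1/((-6 + 100) - 95965) = 1/(94 - 95965) = 1/(-95871) = -1/95871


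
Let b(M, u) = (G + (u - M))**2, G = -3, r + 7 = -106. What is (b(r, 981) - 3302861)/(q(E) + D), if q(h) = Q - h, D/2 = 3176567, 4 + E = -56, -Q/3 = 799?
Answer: -2112580/6350797 ≈ -0.33265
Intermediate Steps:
Q = -2397 (Q = -3*799 = -2397)
E = -60 (E = -4 - 56 = -60)
r = -113 (r = -7 - 106 = -113)
D = 6353134 (D = 2*3176567 = 6353134)
b(M, u) = (-3 + u - M)**2 (b(M, u) = (-3 + (u - M))**2 = (-3 + u - M)**2)
q(h) = -2397 - h
(b(r, 981) - 3302861)/(q(E) + D) = ((3 - 113 - 1*981)**2 - 3302861)/((-2397 - 1*(-60)) + 6353134) = ((3 - 113 - 981)**2 - 3302861)/((-2397 + 60) + 6353134) = ((-1091)**2 - 3302861)/(-2337 + 6353134) = (1190281 - 3302861)/6350797 = -2112580*1/6350797 = -2112580/6350797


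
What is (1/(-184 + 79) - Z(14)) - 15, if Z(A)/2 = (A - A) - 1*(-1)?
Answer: -1786/105 ≈ -17.010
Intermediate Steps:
Z(A) = 2 (Z(A) = 2*((A - A) - 1*(-1)) = 2*(0 + 1) = 2*1 = 2)
(1/(-184 + 79) - Z(14)) - 15 = (1/(-184 + 79) - 1*2) - 15 = (1/(-105) - 2) - 15 = (-1/105 - 2) - 15 = -211/105 - 15 = -1786/105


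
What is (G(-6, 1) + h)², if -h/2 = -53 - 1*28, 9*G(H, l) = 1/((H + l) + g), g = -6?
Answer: 257185369/9801 ≈ 26241.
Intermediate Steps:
G(H, l) = 1/(9*(-6 + H + l)) (G(H, l) = 1/(9*((H + l) - 6)) = 1/(9*(-6 + H + l)))
h = 162 (h = -2*(-53 - 1*28) = -2*(-53 - 28) = -2*(-81) = 162)
(G(-6, 1) + h)² = (1/(9*(-6 - 6 + 1)) + 162)² = ((⅑)/(-11) + 162)² = ((⅑)*(-1/11) + 162)² = (-1/99 + 162)² = (16037/99)² = 257185369/9801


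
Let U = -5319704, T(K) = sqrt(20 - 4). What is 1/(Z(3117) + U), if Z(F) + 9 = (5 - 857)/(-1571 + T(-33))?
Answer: -1567/8335989419 ≈ -1.8798e-7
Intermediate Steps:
T(K) = 4 (T(K) = sqrt(16) = 4)
Z(F) = -13251/1567 (Z(F) = -9 + (5 - 857)/(-1571 + 4) = -9 - 852/(-1567) = -9 - 852*(-1/1567) = -9 + 852/1567 = -13251/1567)
1/(Z(3117) + U) = 1/(-13251/1567 - 5319704) = 1/(-8335989419/1567) = -1567/8335989419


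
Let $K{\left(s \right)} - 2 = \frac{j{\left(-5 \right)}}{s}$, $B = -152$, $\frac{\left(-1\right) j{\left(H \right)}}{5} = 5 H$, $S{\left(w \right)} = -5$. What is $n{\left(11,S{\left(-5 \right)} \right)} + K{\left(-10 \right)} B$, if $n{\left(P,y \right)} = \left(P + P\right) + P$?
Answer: $1629$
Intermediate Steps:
$j{\left(H \right)} = - 25 H$ ($j{\left(H \right)} = - 5 \cdot 5 H = - 25 H$)
$K{\left(s \right)} = 2 + \frac{125}{s}$ ($K{\left(s \right)} = 2 + \frac{\left(-25\right) \left(-5\right)}{s} = 2 + \frac{125}{s}$)
$n{\left(P,y \right)} = 3 P$ ($n{\left(P,y \right)} = 2 P + P = 3 P$)
$n{\left(11,S{\left(-5 \right)} \right)} + K{\left(-10 \right)} B = 3 \cdot 11 + \left(2 + \frac{125}{-10}\right) \left(-152\right) = 33 + \left(2 + 125 \left(- \frac{1}{10}\right)\right) \left(-152\right) = 33 + \left(2 - \frac{25}{2}\right) \left(-152\right) = 33 - -1596 = 33 + 1596 = 1629$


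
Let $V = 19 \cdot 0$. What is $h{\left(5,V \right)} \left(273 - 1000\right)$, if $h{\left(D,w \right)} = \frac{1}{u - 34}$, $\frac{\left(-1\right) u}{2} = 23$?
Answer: $\frac{727}{80} \approx 9.0875$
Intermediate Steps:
$V = 0$
$u = -46$ ($u = \left(-2\right) 23 = -46$)
$h{\left(D,w \right)} = - \frac{1}{80}$ ($h{\left(D,w \right)} = \frac{1}{-46 - 34} = \frac{1}{-80} = - \frac{1}{80}$)
$h{\left(5,V \right)} \left(273 - 1000\right) = - \frac{273 - 1000}{80} = \left(- \frac{1}{80}\right) \left(-727\right) = \frac{727}{80}$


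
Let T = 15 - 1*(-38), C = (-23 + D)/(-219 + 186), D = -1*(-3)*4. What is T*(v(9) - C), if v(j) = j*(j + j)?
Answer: 25705/3 ≈ 8568.3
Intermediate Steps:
v(j) = 2*j² (v(j) = j*(2*j) = 2*j²)
D = 12 (D = 3*4 = 12)
C = ⅓ (C = (-23 + 12)/(-219 + 186) = -11/(-33) = -11*(-1/33) = ⅓ ≈ 0.33333)
T = 53 (T = 15 + 38 = 53)
T*(v(9) - C) = 53*(2*9² - 1*⅓) = 53*(2*81 - ⅓) = 53*(162 - ⅓) = 53*(485/3) = 25705/3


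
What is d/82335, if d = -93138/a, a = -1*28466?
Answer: 361/9084295 ≈ 3.9739e-5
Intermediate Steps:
a = -28466
d = 1083/331 (d = -93138/(-28466) = -93138*(-1/28466) = 1083/331 ≈ 3.2719)
d/82335 = (1083/331)/82335 = (1083/331)*(1/82335) = 361/9084295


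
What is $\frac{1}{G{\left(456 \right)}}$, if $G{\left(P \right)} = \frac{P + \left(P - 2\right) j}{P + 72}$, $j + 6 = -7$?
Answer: $- \frac{264}{2723} \approx -0.096952$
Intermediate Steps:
$j = -13$ ($j = -6 - 7 = -13$)
$G{\left(P \right)} = \frac{26 - 12 P}{72 + P}$ ($G{\left(P \right)} = \frac{P + \left(P - 2\right) \left(-13\right)}{P + 72} = \frac{P + \left(-2 + P\right) \left(-13\right)}{72 + P} = \frac{P - \left(-26 + 13 P\right)}{72 + P} = \frac{26 - 12 P}{72 + P}$)
$\frac{1}{G{\left(456 \right)}} = \frac{1}{2 \frac{1}{72 + 456} \left(13 - 2736\right)} = \frac{1}{2 \cdot \frac{1}{528} \left(13 - 2736\right)} = \frac{1}{2 \cdot \frac{1}{528} \left(-2723\right)} = \frac{1}{- \frac{2723}{264}} = - \frac{264}{2723}$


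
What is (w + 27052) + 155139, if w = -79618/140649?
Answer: 25624902341/140649 ≈ 1.8219e+5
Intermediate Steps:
w = -79618/140649 (w = -79618*1/140649 = -79618/140649 ≈ -0.56608)
(w + 27052) + 155139 = (-79618/140649 + 27052) + 155139 = 3804757130/140649 + 155139 = 25624902341/140649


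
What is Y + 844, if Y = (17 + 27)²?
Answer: 2780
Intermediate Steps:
Y = 1936 (Y = 44² = 1936)
Y + 844 = 1936 + 844 = 2780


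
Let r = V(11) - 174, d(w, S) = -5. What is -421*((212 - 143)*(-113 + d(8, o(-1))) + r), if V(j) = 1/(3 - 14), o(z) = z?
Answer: 38511817/11 ≈ 3.5011e+6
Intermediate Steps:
V(j) = -1/11 (V(j) = 1/(-11) = -1/11)
r = -1915/11 (r = -1/11 - 174 = -1915/11 ≈ -174.09)
-421*((212 - 143)*(-113 + d(8, o(-1))) + r) = -421*((212 - 143)*(-113 - 5) - 1915/11) = -421*(69*(-118) - 1915/11) = -421*(-8142 - 1915/11) = -421*(-91477/11) = 38511817/11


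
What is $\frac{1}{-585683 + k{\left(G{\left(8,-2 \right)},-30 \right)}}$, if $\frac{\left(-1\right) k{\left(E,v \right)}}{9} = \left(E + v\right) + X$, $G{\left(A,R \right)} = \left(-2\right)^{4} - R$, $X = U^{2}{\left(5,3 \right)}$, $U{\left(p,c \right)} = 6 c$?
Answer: $- \frac{1}{588491} \approx -1.6993 \cdot 10^{-6}$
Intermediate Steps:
$X = 324$ ($X = \left(6 \cdot 3\right)^{2} = 18^{2} = 324$)
$G{\left(A,R \right)} = 16 - R$
$k{\left(E,v \right)} = -2916 - 9 E - 9 v$ ($k{\left(E,v \right)} = - 9 \left(\left(E + v\right) + 324\right) = - 9 \left(324 + E + v\right) = -2916 - 9 E - 9 v$)
$\frac{1}{-585683 + k{\left(G{\left(8,-2 \right)},-30 \right)}} = \frac{1}{-585683 - \left(2646 + 9 \left(16 - -2\right)\right)} = \frac{1}{-585683 - \left(2646 + 9 \left(16 + 2\right)\right)} = \frac{1}{-585683 - 2808} = \frac{1}{-588491} = - \frac{1}{588491}$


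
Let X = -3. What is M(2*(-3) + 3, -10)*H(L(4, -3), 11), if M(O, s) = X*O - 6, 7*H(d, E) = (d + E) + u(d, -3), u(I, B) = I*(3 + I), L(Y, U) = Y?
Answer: 129/7 ≈ 18.429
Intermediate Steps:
H(d, E) = E/7 + d/7 + d*(3 + d)/7 (H(d, E) = ((d + E) + d*(3 + d))/7 = ((E + d) + d*(3 + d))/7 = (E + d + d*(3 + d))/7 = E/7 + d/7 + d*(3 + d)/7)
M(O, s) = -6 - 3*O (M(O, s) = -3*O - 6 = -6 - 3*O)
M(2*(-3) + 3, -10)*H(L(4, -3), 11) = (-6 - 3*(2*(-3) + 3))*((⅐)*11 + (⅐)*4 + (⅐)*4*(3 + 4)) = (-6 - 3*(-6 + 3))*(11/7 + 4/7 + (⅐)*4*7) = (-6 - 3*(-3))*(11/7 + 4/7 + 4) = (-6 + 9)*(43/7) = 3*(43/7) = 129/7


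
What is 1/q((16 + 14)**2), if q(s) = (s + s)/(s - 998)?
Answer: -49/900 ≈ -0.054444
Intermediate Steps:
q(s) = 2*s/(-998 + s) (q(s) = (2*s)/(-998 + s) = 2*s/(-998 + s))
1/q((16 + 14)**2) = 1/(2*(16 + 14)**2/(-998 + (16 + 14)**2)) = 1/(2*30**2/(-998 + 30**2)) = 1/(2*900/(-998 + 900)) = 1/(2*900/(-98)) = 1/(2*900*(-1/98)) = 1/(-900/49) = -49/900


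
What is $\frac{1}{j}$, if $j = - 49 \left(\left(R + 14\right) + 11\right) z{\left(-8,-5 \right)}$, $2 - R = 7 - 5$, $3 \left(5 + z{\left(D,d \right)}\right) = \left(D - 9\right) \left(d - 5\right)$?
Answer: $- \frac{3}{189875} \approx -1.58 \cdot 10^{-5}$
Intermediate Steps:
$z{\left(D,d \right)} = -5 + \frac{\left(-9 + D\right) \left(-5 + d\right)}{3}$ ($z{\left(D,d \right)} = -5 + \frac{\left(D - 9\right) \left(d - 5\right)}{3} = -5 + \frac{\left(-9 + D\right) \left(-5 + d\right)}{3}$)
$R = 0$ ($R = 2 - \left(7 - 5\right) = 2 - 2 = 0$)
$j = - \frac{189875}{3}$ ($j = - 49 \left(\left(0 + 14\right) + 11\right) \left(10 - -15 - - \frac{40}{3} + \frac{1}{3} \left(-8\right) \left(-5\right)\right) = - 49 \left(14 + 11\right) \left(10 + 15 + \frac{40}{3} + \frac{40}{3}\right) = \left(-49\right) 25 \cdot \frac{155}{3} = \left(-1225\right) \frac{155}{3} = - \frac{189875}{3} \approx -63292.0$)
$\frac{1}{j} = \frac{1}{- \frac{189875}{3}} = - \frac{3}{189875}$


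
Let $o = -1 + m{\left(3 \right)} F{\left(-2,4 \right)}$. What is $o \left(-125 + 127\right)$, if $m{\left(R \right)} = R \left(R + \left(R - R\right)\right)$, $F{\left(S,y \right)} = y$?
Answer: $70$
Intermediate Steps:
$m{\left(R \right)} = R^{2}$ ($m{\left(R \right)} = R \left(R + 0\right) = R R = R^{2}$)
$o = 35$ ($o = -1 + 3^{2} \cdot 4 = -1 + 9 \cdot 4 = -1 + 36 = 35$)
$o \left(-125 + 127\right) = 35 \left(-125 + 127\right) = 35 \cdot 2 = 70$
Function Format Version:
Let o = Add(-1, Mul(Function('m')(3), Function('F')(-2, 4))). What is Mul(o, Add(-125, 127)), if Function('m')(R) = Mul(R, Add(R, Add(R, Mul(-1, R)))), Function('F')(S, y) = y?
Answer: 70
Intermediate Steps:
Function('m')(R) = Pow(R, 2) (Function('m')(R) = Mul(R, Add(R, 0)) = Mul(R, R) = Pow(R, 2))
o = 35 (o = Add(-1, Mul(Pow(3, 2), 4)) = Add(-1, Mul(9, 4)) = Add(-1, 36) = 35)
Mul(o, Add(-125, 127)) = Mul(35, Add(-125, 127)) = Mul(35, 2) = 70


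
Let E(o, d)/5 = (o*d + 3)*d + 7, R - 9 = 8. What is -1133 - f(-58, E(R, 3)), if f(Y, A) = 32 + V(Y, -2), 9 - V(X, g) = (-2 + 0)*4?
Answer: -1182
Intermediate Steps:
R = 17 (R = 9 + 8 = 17)
V(X, g) = 17 (V(X, g) = 9 - (-2 + 0)*4 = 9 - (-2)*4 = 9 - 1*(-8) = 9 + 8 = 17)
E(o, d) = 35 + 5*d*(3 + d*o) (E(o, d) = 5*((o*d + 3)*d + 7) = 5*((d*o + 3)*d + 7) = 5*((3 + d*o)*d + 7) = 5*(d*(3 + d*o) + 7) = 5*(7 + d*(3 + d*o)) = 35 + 5*d*(3 + d*o))
f(Y, A) = 49 (f(Y, A) = 32 + 17 = 49)
-1133 - f(-58, E(R, 3)) = -1133 - 1*49 = -1133 - 49 = -1182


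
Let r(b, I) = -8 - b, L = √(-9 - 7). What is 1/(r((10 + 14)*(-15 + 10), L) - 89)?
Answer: 1/23 ≈ 0.043478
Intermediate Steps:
L = 4*I (L = √(-16) = 4*I ≈ 4.0*I)
1/(r((10 + 14)*(-15 + 10), L) - 89) = 1/((-8 - (10 + 14)*(-15 + 10)) - 89) = 1/((-8 - 24*(-5)) - 89) = 1/((-8 - 1*(-120)) - 89) = 1/((-8 + 120) - 89) = 1/(112 - 89) = 1/23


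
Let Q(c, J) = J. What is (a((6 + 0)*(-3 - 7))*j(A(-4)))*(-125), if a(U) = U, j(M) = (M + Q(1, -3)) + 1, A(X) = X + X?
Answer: -75000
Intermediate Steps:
A(X) = 2*X
j(M) = -2 + M (j(M) = (M - 3) + 1 = (-3 + M) + 1 = -2 + M)
(a((6 + 0)*(-3 - 7))*j(A(-4)))*(-125) = (((6 + 0)*(-3 - 7))*(-2 + 2*(-4)))*(-125) = ((6*(-10))*(-2 - 8))*(-125) = -60*(-10)*(-125) = 600*(-125) = -75000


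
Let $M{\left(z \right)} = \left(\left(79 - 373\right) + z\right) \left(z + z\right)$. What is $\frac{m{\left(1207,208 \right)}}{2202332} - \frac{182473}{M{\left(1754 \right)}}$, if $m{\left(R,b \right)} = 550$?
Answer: $- \frac{9069300069}{256355449040} \approx -0.035378$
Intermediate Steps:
$M{\left(z \right)} = 2 z \left(-294 + z\right)$ ($M{\left(z \right)} = \left(-294 + z\right) 2 z = 2 z \left(-294 + z\right)$)
$\frac{m{\left(1207,208 \right)}}{2202332} - \frac{182473}{M{\left(1754 \right)}} = \frac{550}{2202332} - \frac{182473}{2 \cdot 1754 \left(-294 + 1754\right)} = 550 \cdot \frac{1}{2202332} - \frac{182473}{2 \cdot 1754 \cdot 1460} = \frac{25}{100106} - \frac{182473}{5121680} = - \frac{9069300069}{256355449040}$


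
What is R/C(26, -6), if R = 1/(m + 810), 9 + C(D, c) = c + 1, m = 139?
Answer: -1/13286 ≈ -7.5267e-5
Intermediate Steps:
C(D, c) = -8 + c (C(D, c) = -9 + (c + 1) = -9 + (1 + c) = -8 + c)
R = 1/949 (R = 1/(139 + 810) = 1/949 ≈ 0.0010537)
R/C(26, -6) = 1/(949*(-8 - 6)) = (1/949)/(-14) = (1/949)*(-1/14) = -1/13286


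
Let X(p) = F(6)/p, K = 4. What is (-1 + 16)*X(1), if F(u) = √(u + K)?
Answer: 15*√10 ≈ 47.434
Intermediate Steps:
F(u) = √(4 + u) (F(u) = √(u + 4) = √(4 + u))
X(p) = √10/p (X(p) = √(4 + 6)/p = √10/p)
(-1 + 16)*X(1) = (-1 + 16)*(√10/1) = 15*(√10*1) = 15*√10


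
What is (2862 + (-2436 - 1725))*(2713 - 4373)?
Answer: 2156340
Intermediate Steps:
(2862 + (-2436 - 1725))*(2713 - 4373) = (2862 - 4161)*(-1660) = -1299*(-1660) = 2156340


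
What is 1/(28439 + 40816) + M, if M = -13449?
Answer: -931410494/69255 ≈ -13449.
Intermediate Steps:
1/(28439 + 40816) + M = 1/(28439 + 40816) - 13449 = 1/69255 - 13449 = -931410494/69255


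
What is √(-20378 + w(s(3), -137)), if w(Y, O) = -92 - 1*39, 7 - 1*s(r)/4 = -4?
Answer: I*√20509 ≈ 143.21*I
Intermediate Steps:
s(r) = 44 (s(r) = 28 - 4*(-4) = 28 + 16 = 44)
w(Y, O) = -131 (w(Y, O) = -92 - 39 = -131)
√(-20378 + w(s(3), -137)) = √(-20378 - 131) = √(-20509) = I*√20509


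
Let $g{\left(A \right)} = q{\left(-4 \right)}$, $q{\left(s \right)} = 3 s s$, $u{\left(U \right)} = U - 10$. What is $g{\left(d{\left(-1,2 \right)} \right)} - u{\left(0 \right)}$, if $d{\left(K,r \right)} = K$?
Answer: $58$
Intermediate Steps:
$u{\left(U \right)} = -10 + U$ ($u{\left(U \right)} = U - 10 = -10 + U$)
$q{\left(s \right)} = 3 s^{2}$
$g{\left(A \right)} = 48$ ($g{\left(A \right)} = 3 \left(-4\right)^{2} = 3 \cdot 16 = 48$)
$g{\left(d{\left(-1,2 \right)} \right)} - u{\left(0 \right)} = 48 - \left(-10 + 0\right) = 48 - -10 = 48 + 10 = 58$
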